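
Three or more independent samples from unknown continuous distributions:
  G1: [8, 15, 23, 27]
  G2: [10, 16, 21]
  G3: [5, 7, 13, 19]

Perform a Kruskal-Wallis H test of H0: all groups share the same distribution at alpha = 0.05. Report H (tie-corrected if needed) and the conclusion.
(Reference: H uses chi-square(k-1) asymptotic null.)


Step 1: Combine all N = 11 observations and assign midranks.
sorted (value, group, rank): (5,G3,1), (7,G3,2), (8,G1,3), (10,G2,4), (13,G3,5), (15,G1,6), (16,G2,7), (19,G3,8), (21,G2,9), (23,G1,10), (27,G1,11)
Step 2: Sum ranks within each group.
R_1 = 30 (n_1 = 4)
R_2 = 20 (n_2 = 3)
R_3 = 16 (n_3 = 4)
Step 3: H = 12/(N(N+1)) * sum(R_i^2/n_i) - 3(N+1)
     = 12/(11*12) * (30^2/4 + 20^2/3 + 16^2/4) - 3*12
     = 0.090909 * 422.333 - 36
     = 2.393939.
Step 4: No ties, so H is used without correction.
Step 5: Under H0, H ~ chi^2(2); p-value = 0.302108.
Step 6: alpha = 0.05. fail to reject H0.

H = 2.3939, df = 2, p = 0.302108, fail to reject H0.


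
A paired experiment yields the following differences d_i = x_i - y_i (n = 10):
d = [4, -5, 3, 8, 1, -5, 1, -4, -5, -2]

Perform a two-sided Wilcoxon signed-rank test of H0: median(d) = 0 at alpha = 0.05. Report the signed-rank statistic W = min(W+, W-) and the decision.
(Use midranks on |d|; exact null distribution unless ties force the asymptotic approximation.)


Step 1: Drop any zero differences (none here) and take |d_i|.
|d| = [4, 5, 3, 8, 1, 5, 1, 4, 5, 2]
Step 2: Midrank |d_i| (ties get averaged ranks).
ranks: |4|->5.5, |5|->8, |3|->4, |8|->10, |1|->1.5, |5|->8, |1|->1.5, |4|->5.5, |5|->8, |2|->3
Step 3: Attach original signs; sum ranks with positive sign and with negative sign.
W+ = 5.5 + 4 + 10 + 1.5 + 1.5 = 22.5
W- = 8 + 8 + 5.5 + 8 + 3 = 32.5
(Check: W+ + W- = 55 should equal n(n+1)/2 = 55.)
Step 4: Test statistic W = min(W+, W-) = 22.5.
Step 5: Ties in |d|, so use the tie-corrected normal approximation.
        E[W] = n(n+1)/4 = 10*11/4 = 27.5.
        Tie groups: |d|=1 (t=2), |d|=4 (t=2), |d|=5 (t=3); sum(t^3 - t) = 36.
        Var[W] = n(n+1)(2n+1)/24 - sum(t^3-t)/48 = 2310/24 - 36/48 = 95.5.
        z = (W - E[W]) / sqrt(Var[W]) = (22.5 - 27.5) / 9.7724 = -0.5116.
        Two-sided p = 2*Phi(z) = 0.608900.
Step 6: alpha = 0.05. fail to reject H0.

W+ = 22.5, W- = 32.5, W = min = 22.5, p = 0.608900, fail to reject H0.


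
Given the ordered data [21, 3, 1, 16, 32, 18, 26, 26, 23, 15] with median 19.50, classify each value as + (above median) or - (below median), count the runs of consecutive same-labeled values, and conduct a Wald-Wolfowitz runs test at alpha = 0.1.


Step 1: Compute median = 19.50; label A = above, B = below.
Labels in order: ABBBABAAAB  (n_A = 5, n_B = 5)
Step 2: Count runs R = 6.
Step 3: Under H0 (random ordering), E[R] = 2*n_A*n_B/(n_A+n_B) + 1 = 2*5*5/10 + 1 = 6.0000.
        Var[R] = 2*n_A*n_B*(2*n_A*n_B - n_A - n_B) / ((n_A+n_B)^2 * (n_A+n_B-1)) = 2000/900 = 2.2222.
        SD[R] = 1.4907.
Step 4: R = E[R], so z = 0 with no continuity correction.
Step 5: Two-sided p-value via normal approximation = 2*(1 - Phi(|z|)) = 1.000000.
Step 6: alpha = 0.1. fail to reject H0.

R = 6, z = 0.0000, p = 1.000000, fail to reject H0.


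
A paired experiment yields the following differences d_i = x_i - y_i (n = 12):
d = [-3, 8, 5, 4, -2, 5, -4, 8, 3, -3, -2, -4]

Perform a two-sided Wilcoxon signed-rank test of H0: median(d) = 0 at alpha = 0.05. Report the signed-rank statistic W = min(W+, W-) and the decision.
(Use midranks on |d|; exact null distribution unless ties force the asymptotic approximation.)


Step 1: Drop any zero differences (none here) and take |d_i|.
|d| = [3, 8, 5, 4, 2, 5, 4, 8, 3, 3, 2, 4]
Step 2: Midrank |d_i| (ties get averaged ranks).
ranks: |3|->4, |8|->11.5, |5|->9.5, |4|->7, |2|->1.5, |5|->9.5, |4|->7, |8|->11.5, |3|->4, |3|->4, |2|->1.5, |4|->7
Step 3: Attach original signs; sum ranks with positive sign and with negative sign.
W+ = 11.5 + 9.5 + 7 + 9.5 + 11.5 + 4 = 53
W- = 4 + 1.5 + 7 + 4 + 1.5 + 7 = 25
(Check: W+ + W- = 78 should equal n(n+1)/2 = 78.)
Step 4: Test statistic W = min(W+, W-) = 25.
Step 5: Ties in |d|, so use the tie-corrected normal approximation.
        E[W] = n(n+1)/4 = 12*13/4 = 39.
        Tie groups: |d|=2 (t=2), |d|=3 (t=3), |d|=4 (t=3), |d|=5 (t=2), |d|=8 (t=2); sum(t^3 - t) = 66.
        Var[W] = n(n+1)(2n+1)/24 - sum(t^3-t)/48 = 3900/24 - 66/48 = 161.125.
        z = (W - E[W]) / sqrt(Var[W]) = (25 - 39) / 12.6935 = -1.1029.
        Two-sided p = 2*Phi(z) = 0.270059.
Step 6: alpha = 0.05. fail to reject H0.

W+ = 53, W- = 25, W = min = 25, p = 0.270059, fail to reject H0.


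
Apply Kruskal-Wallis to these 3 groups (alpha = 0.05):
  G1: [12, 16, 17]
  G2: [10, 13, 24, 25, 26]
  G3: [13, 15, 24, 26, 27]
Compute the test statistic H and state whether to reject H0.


Step 1: Combine all N = 13 observations and assign midranks.
sorted (value, group, rank): (10,G2,1), (12,G1,2), (13,G2,3.5), (13,G3,3.5), (15,G3,5), (16,G1,6), (17,G1,7), (24,G2,8.5), (24,G3,8.5), (25,G2,10), (26,G2,11.5), (26,G3,11.5), (27,G3,13)
Step 2: Sum ranks within each group.
R_1 = 15 (n_1 = 3)
R_2 = 34.5 (n_2 = 5)
R_3 = 41.5 (n_3 = 5)
Step 3: H = 12/(N(N+1)) * sum(R_i^2/n_i) - 3(N+1)
     = 12/(13*14) * (15^2/3 + 34.5^2/5 + 41.5^2/5) - 3*14
     = 0.065934 * 657.5 - 42
     = 1.351648.
Step 4: Ties present; correction factor C = 1 - 18/(13^3 - 13) = 0.991758. Corrected H = 1.351648 / 0.991758 = 1.362881.
Step 5: Under H0, H ~ chi^2(2); p-value = 0.505888.
Step 6: alpha = 0.05. fail to reject H0.

H = 1.3629, df = 2, p = 0.505888, fail to reject H0.


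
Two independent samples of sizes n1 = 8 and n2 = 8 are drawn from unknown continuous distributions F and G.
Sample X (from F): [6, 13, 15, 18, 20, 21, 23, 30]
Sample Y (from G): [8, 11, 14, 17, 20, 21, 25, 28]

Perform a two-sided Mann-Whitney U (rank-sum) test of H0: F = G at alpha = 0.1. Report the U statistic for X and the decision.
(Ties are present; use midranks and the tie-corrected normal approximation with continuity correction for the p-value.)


Step 1: Combine and sort all 16 observations; assign midranks.
sorted (value, group): (6,X), (8,Y), (11,Y), (13,X), (14,Y), (15,X), (17,Y), (18,X), (20,X), (20,Y), (21,X), (21,Y), (23,X), (25,Y), (28,Y), (30,X)
ranks: 6->1, 8->2, 11->3, 13->4, 14->5, 15->6, 17->7, 18->8, 20->9.5, 20->9.5, 21->11.5, 21->11.5, 23->13, 25->14, 28->15, 30->16
Step 2: Rank sum for X: R1 = 1 + 4 + 6 + 8 + 9.5 + 11.5 + 13 + 16 = 69.
Step 3: U_X = R1 - n1(n1+1)/2 = 69 - 8*9/2 = 69 - 36 = 33.
       U_Y = n1*n2 - U_X = 64 - 33 = 31.
Step 4: Ties are present, so use the tie-corrected normal approximation (with continuity correction) for the p-value.
Step 5: p-value = 0.958060; compare to alpha = 0.1. fail to reject H0.

U_X = 33, p = 0.958060, fail to reject H0 at alpha = 0.1.


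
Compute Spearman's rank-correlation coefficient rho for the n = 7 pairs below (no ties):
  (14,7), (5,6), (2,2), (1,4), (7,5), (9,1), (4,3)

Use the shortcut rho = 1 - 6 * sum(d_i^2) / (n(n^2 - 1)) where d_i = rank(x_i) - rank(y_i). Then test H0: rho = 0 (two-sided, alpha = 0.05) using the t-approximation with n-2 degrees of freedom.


Step 1: Rank x and y separately (midranks; no ties here).
rank(x): 14->7, 5->4, 2->2, 1->1, 7->5, 9->6, 4->3
rank(y): 7->7, 6->6, 2->2, 4->4, 5->5, 1->1, 3->3
Step 2: d_i = R_x(i) - R_y(i); compute d_i^2.
  (7-7)^2=0, (4-6)^2=4, (2-2)^2=0, (1-4)^2=9, (5-5)^2=0, (6-1)^2=25, (3-3)^2=0
sum(d^2) = 38.
Step 3: rho = 1 - 6*38 / (7*(7^2 - 1)) = 1 - 228/336 = 0.321429.
Step 4: Under H0, t = rho * sqrt((n-2)/(1-rho^2)) = 0.7590 ~ t(5).
Step 5: Two-sided p-value from the t-distribution with 5 df = 0.482072.
Step 6: alpha = 0.05. fail to reject H0.

rho = 0.3214, p = 0.482072, fail to reject H0 at alpha = 0.05.


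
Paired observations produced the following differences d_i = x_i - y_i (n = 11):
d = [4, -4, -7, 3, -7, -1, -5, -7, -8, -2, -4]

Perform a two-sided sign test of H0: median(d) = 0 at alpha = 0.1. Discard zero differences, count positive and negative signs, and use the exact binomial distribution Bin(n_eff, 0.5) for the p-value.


Step 1: Discard zero differences. Original n = 11; n_eff = number of nonzero differences = 11.
Nonzero differences (with sign): +4, -4, -7, +3, -7, -1, -5, -7, -8, -2, -4
Step 2: Count signs: positive = 2, negative = 9.
Step 3: Under H0: P(positive) = 0.5, so the number of positives S ~ Bin(11, 0.5).
Step 4: Two-sided exact p-value = sum of Bin(11,0.5) probabilities at or below the observed probability = 0.065430.
Step 5: alpha = 0.1. reject H0.

n_eff = 11, pos = 2, neg = 9, p = 0.065430, reject H0.


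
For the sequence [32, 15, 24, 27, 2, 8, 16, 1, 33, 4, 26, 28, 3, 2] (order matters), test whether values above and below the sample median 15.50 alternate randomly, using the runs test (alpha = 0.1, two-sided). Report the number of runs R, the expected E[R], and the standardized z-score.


Step 1: Compute median = 15.50; label A = above, B = below.
Labels in order: ABAABBABABAABB  (n_A = 7, n_B = 7)
Step 2: Count runs R = 10.
Step 3: Under H0 (random ordering), E[R] = 2*n_A*n_B/(n_A+n_B) + 1 = 2*7*7/14 + 1 = 8.0000.
        Var[R] = 2*n_A*n_B*(2*n_A*n_B - n_A - n_B) / ((n_A+n_B)^2 * (n_A+n_B-1)) = 8232/2548 = 3.2308.
        SD[R] = 1.7974.
Step 4: Continuity-corrected z = (R - 0.5 - E[R]) / SD[R] = (10 - 0.5 - 8.0000) / 1.7974 = 0.8345.
Step 5: Two-sided p-value via normal approximation = 2*(1 - Phi(|z|)) = 0.403986.
Step 6: alpha = 0.1. fail to reject H0.

R = 10, z = 0.8345, p = 0.403986, fail to reject H0.


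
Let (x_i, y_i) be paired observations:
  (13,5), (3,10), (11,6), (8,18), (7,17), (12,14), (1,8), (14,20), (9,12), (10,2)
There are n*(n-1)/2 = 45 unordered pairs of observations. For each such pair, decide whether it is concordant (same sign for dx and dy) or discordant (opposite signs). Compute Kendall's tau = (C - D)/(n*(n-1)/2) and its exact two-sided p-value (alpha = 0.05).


Step 1: Enumerate the 45 unordered pairs (i,j) with i<j and classify each by sign(x_j-x_i) * sign(y_j-y_i).
  (1,2):dx=-10,dy=+5->D; (1,3):dx=-2,dy=+1->D; (1,4):dx=-5,dy=+13->D; (1,5):dx=-6,dy=+12->D
  (1,6):dx=-1,dy=+9->D; (1,7):dx=-12,dy=+3->D; (1,8):dx=+1,dy=+15->C; (1,9):dx=-4,dy=+7->D
  (1,10):dx=-3,dy=-3->C; (2,3):dx=+8,dy=-4->D; (2,4):dx=+5,dy=+8->C; (2,5):dx=+4,dy=+7->C
  (2,6):dx=+9,dy=+4->C; (2,7):dx=-2,dy=-2->C; (2,8):dx=+11,dy=+10->C; (2,9):dx=+6,dy=+2->C
  (2,10):dx=+7,dy=-8->D; (3,4):dx=-3,dy=+12->D; (3,5):dx=-4,dy=+11->D; (3,6):dx=+1,dy=+8->C
  (3,7):dx=-10,dy=+2->D; (3,8):dx=+3,dy=+14->C; (3,9):dx=-2,dy=+6->D; (3,10):dx=-1,dy=-4->C
  (4,5):dx=-1,dy=-1->C; (4,6):dx=+4,dy=-4->D; (4,7):dx=-7,dy=-10->C; (4,8):dx=+6,dy=+2->C
  (4,9):dx=+1,dy=-6->D; (4,10):dx=+2,dy=-16->D; (5,6):dx=+5,dy=-3->D; (5,7):dx=-6,dy=-9->C
  (5,8):dx=+7,dy=+3->C; (5,9):dx=+2,dy=-5->D; (5,10):dx=+3,dy=-15->D; (6,7):dx=-11,dy=-6->C
  (6,8):dx=+2,dy=+6->C; (6,9):dx=-3,dy=-2->C; (6,10):dx=-2,dy=-12->C; (7,8):dx=+13,dy=+12->C
  (7,9):dx=+8,dy=+4->C; (7,10):dx=+9,dy=-6->D; (8,9):dx=-5,dy=-8->C; (8,10):dx=-4,dy=-18->C
  (9,10):dx=+1,dy=-10->D
Step 2: C = 24, D = 21, total pairs = 45.
Step 3: tau = (C - D)/(n(n-1)/2) = (24 - 21)/45 = 0.066667.
Step 4: Exact two-sided p-value (enumerate n! = 3628800 permutations of y under H0): p = 0.861801.
Step 5: alpha = 0.05. fail to reject H0.

tau_b = 0.0667 (C=24, D=21), p = 0.861801, fail to reject H0.


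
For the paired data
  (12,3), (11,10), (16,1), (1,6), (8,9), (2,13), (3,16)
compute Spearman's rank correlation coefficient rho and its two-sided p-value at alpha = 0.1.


Step 1: Rank x and y separately (midranks; no ties here).
rank(x): 12->6, 11->5, 16->7, 1->1, 8->4, 2->2, 3->3
rank(y): 3->2, 10->5, 1->1, 6->3, 9->4, 13->6, 16->7
Step 2: d_i = R_x(i) - R_y(i); compute d_i^2.
  (6-2)^2=16, (5-5)^2=0, (7-1)^2=36, (1-3)^2=4, (4-4)^2=0, (2-6)^2=16, (3-7)^2=16
sum(d^2) = 88.
Step 3: rho = 1 - 6*88 / (7*(7^2 - 1)) = 1 - 528/336 = -0.571429.
Step 4: Under H0, t = rho * sqrt((n-2)/(1-rho^2)) = -1.5570 ~ t(5).
Step 5: Two-sided p-value from the t-distribution with 5 df = 0.180202.
Step 6: alpha = 0.1. fail to reject H0.

rho = -0.5714, p = 0.180202, fail to reject H0 at alpha = 0.1.


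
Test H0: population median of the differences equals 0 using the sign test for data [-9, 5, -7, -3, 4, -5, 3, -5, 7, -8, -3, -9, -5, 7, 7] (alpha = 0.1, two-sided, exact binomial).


Step 1: Discard zero differences. Original n = 15; n_eff = number of nonzero differences = 15.
Nonzero differences (with sign): -9, +5, -7, -3, +4, -5, +3, -5, +7, -8, -3, -9, -5, +7, +7
Step 2: Count signs: positive = 6, negative = 9.
Step 3: Under H0: P(positive) = 0.5, so the number of positives S ~ Bin(15, 0.5).
Step 4: Two-sided exact p-value = sum of Bin(15,0.5) probabilities at or below the observed probability = 0.607239.
Step 5: alpha = 0.1. fail to reject H0.

n_eff = 15, pos = 6, neg = 9, p = 0.607239, fail to reject H0.


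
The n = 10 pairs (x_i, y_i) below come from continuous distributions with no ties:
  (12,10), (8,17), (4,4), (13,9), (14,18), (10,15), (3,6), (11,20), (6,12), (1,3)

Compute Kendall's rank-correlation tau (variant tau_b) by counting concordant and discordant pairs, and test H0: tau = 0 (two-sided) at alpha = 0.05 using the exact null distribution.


Step 1: Enumerate the 45 unordered pairs (i,j) with i<j and classify each by sign(x_j-x_i) * sign(y_j-y_i).
  (1,2):dx=-4,dy=+7->D; (1,3):dx=-8,dy=-6->C; (1,4):dx=+1,dy=-1->D; (1,5):dx=+2,dy=+8->C
  (1,6):dx=-2,dy=+5->D; (1,7):dx=-9,dy=-4->C; (1,8):dx=-1,dy=+10->D; (1,9):dx=-6,dy=+2->D
  (1,10):dx=-11,dy=-7->C; (2,3):dx=-4,dy=-13->C; (2,4):dx=+5,dy=-8->D; (2,5):dx=+6,dy=+1->C
  (2,6):dx=+2,dy=-2->D; (2,7):dx=-5,dy=-11->C; (2,8):dx=+3,dy=+3->C; (2,9):dx=-2,dy=-5->C
  (2,10):dx=-7,dy=-14->C; (3,4):dx=+9,dy=+5->C; (3,5):dx=+10,dy=+14->C; (3,6):dx=+6,dy=+11->C
  (3,7):dx=-1,dy=+2->D; (3,8):dx=+7,dy=+16->C; (3,9):dx=+2,dy=+8->C; (3,10):dx=-3,dy=-1->C
  (4,5):dx=+1,dy=+9->C; (4,6):dx=-3,dy=+6->D; (4,7):dx=-10,dy=-3->C; (4,8):dx=-2,dy=+11->D
  (4,9):dx=-7,dy=+3->D; (4,10):dx=-12,dy=-6->C; (5,6):dx=-4,dy=-3->C; (5,7):dx=-11,dy=-12->C
  (5,8):dx=-3,dy=+2->D; (5,9):dx=-8,dy=-6->C; (5,10):dx=-13,dy=-15->C; (6,7):dx=-7,dy=-9->C
  (6,8):dx=+1,dy=+5->C; (6,9):dx=-4,dy=-3->C; (6,10):dx=-9,dy=-12->C; (7,8):dx=+8,dy=+14->C
  (7,9):dx=+3,dy=+6->C; (7,10):dx=-2,dy=-3->C; (8,9):dx=-5,dy=-8->C; (8,10):dx=-10,dy=-17->C
  (9,10):dx=-5,dy=-9->C
Step 2: C = 33, D = 12, total pairs = 45.
Step 3: tau = (C - D)/(n(n-1)/2) = (33 - 12)/45 = 0.466667.
Step 4: Exact two-sided p-value (enumerate n! = 3628800 permutations of y under H0): p = 0.072550.
Step 5: alpha = 0.05. fail to reject H0.

tau_b = 0.4667 (C=33, D=12), p = 0.072550, fail to reject H0.


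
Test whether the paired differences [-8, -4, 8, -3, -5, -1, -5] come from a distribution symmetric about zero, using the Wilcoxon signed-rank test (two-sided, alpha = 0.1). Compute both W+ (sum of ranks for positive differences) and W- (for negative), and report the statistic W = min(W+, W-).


Step 1: Drop any zero differences (none here) and take |d_i|.
|d| = [8, 4, 8, 3, 5, 1, 5]
Step 2: Midrank |d_i| (ties get averaged ranks).
ranks: |8|->6.5, |4|->3, |8|->6.5, |3|->2, |5|->4.5, |1|->1, |5|->4.5
Step 3: Attach original signs; sum ranks with positive sign and with negative sign.
W+ = 6.5 = 6.5
W- = 6.5 + 3 + 2 + 4.5 + 1 + 4.5 = 21.5
(Check: W+ + W- = 28 should equal n(n+1)/2 = 28.)
Step 4: Test statistic W = min(W+, W-) = 6.5.
Step 5: Ties in |d|, so use the tie-corrected normal approximation.
        E[W] = n(n+1)/4 = 7*8/4 = 14.
        Tie groups: |d|=5 (t=2), |d|=8 (t=2); sum(t^3 - t) = 12.
        Var[W] = n(n+1)(2n+1)/24 - sum(t^3-t)/48 = 840/24 - 12/48 = 34.75.
        z = (W - E[W]) / sqrt(Var[W]) = (6.5 - 14) / 5.8949 = -1.2723.
        Two-sided p = 2*Phi(z) = 0.203272.
Step 6: alpha = 0.1. fail to reject H0.

W+ = 6.5, W- = 21.5, W = min = 6.5, p = 0.203272, fail to reject H0.


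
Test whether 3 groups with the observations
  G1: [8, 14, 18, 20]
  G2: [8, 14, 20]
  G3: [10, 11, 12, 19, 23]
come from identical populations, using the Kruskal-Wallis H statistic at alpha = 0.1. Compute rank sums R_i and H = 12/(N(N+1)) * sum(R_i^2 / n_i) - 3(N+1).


Step 1: Combine all N = 12 observations and assign midranks.
sorted (value, group, rank): (8,G1,1.5), (8,G2,1.5), (10,G3,3), (11,G3,4), (12,G3,5), (14,G1,6.5), (14,G2,6.5), (18,G1,8), (19,G3,9), (20,G1,10.5), (20,G2,10.5), (23,G3,12)
Step 2: Sum ranks within each group.
R_1 = 26.5 (n_1 = 4)
R_2 = 18.5 (n_2 = 3)
R_3 = 33 (n_3 = 5)
Step 3: H = 12/(N(N+1)) * sum(R_i^2/n_i) - 3(N+1)
     = 12/(12*13) * (26.5^2/4 + 18.5^2/3 + 33^2/5) - 3*13
     = 0.076923 * 507.446 - 39
     = 0.034295.
Step 4: Ties present; correction factor C = 1 - 18/(12^3 - 12) = 0.989510. Corrected H = 0.034295 / 0.989510 = 0.034658.
Step 5: Under H0, H ~ chi^2(2); p-value = 0.982820.
Step 6: alpha = 0.1. fail to reject H0.

H = 0.0347, df = 2, p = 0.982820, fail to reject H0.


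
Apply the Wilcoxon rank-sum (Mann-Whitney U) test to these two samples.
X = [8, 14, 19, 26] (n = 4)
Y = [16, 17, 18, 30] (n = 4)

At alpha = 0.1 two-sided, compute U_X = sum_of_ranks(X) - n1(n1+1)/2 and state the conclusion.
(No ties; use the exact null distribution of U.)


Step 1: Combine and sort all 8 observations; assign midranks.
sorted (value, group): (8,X), (14,X), (16,Y), (17,Y), (18,Y), (19,X), (26,X), (30,Y)
ranks: 8->1, 14->2, 16->3, 17->4, 18->5, 19->6, 26->7, 30->8
Step 2: Rank sum for X: R1 = 1 + 2 + 6 + 7 = 16.
Step 3: U_X = R1 - n1(n1+1)/2 = 16 - 4*5/2 = 16 - 10 = 6.
       U_Y = n1*n2 - U_X = 16 - 6 = 10.
Step 4: No ties, so the exact null distribution of U (based on enumerating the C(8,4) = 70 equally likely rank assignments) gives the two-sided p-value.
Step 5: p-value = 0.685714; compare to alpha = 0.1. fail to reject H0.

U_X = 6, p = 0.685714, fail to reject H0 at alpha = 0.1.


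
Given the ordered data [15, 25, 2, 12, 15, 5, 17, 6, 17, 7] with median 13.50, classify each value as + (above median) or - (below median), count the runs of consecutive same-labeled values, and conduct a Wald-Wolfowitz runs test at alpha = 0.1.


Step 1: Compute median = 13.50; label A = above, B = below.
Labels in order: AABBABABAB  (n_A = 5, n_B = 5)
Step 2: Count runs R = 8.
Step 3: Under H0 (random ordering), E[R] = 2*n_A*n_B/(n_A+n_B) + 1 = 2*5*5/10 + 1 = 6.0000.
        Var[R] = 2*n_A*n_B*(2*n_A*n_B - n_A - n_B) / ((n_A+n_B)^2 * (n_A+n_B-1)) = 2000/900 = 2.2222.
        SD[R] = 1.4907.
Step 4: Continuity-corrected z = (R - 0.5 - E[R]) / SD[R] = (8 - 0.5 - 6.0000) / 1.4907 = 1.0062.
Step 5: Two-sided p-value via normal approximation = 2*(1 - Phi(|z|)) = 0.314305.
Step 6: alpha = 0.1. fail to reject H0.

R = 8, z = 1.0062, p = 0.314305, fail to reject H0.


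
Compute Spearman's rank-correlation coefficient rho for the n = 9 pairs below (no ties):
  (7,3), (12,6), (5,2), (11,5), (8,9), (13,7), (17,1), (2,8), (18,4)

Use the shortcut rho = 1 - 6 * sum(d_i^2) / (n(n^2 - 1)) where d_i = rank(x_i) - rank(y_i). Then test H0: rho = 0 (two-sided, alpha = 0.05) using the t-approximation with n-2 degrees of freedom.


Step 1: Rank x and y separately (midranks; no ties here).
rank(x): 7->3, 12->6, 5->2, 11->5, 8->4, 13->7, 17->8, 2->1, 18->9
rank(y): 3->3, 6->6, 2->2, 5->5, 9->9, 7->7, 1->1, 8->8, 4->4
Step 2: d_i = R_x(i) - R_y(i); compute d_i^2.
  (3-3)^2=0, (6-6)^2=0, (2-2)^2=0, (5-5)^2=0, (4-9)^2=25, (7-7)^2=0, (8-1)^2=49, (1-8)^2=49, (9-4)^2=25
sum(d^2) = 148.
Step 3: rho = 1 - 6*148 / (9*(9^2 - 1)) = 1 - 888/720 = -0.233333.
Step 4: Under H0, t = rho * sqrt((n-2)/(1-rho^2)) = -0.6349 ~ t(7).
Step 5: Two-sided p-value from the t-distribution with 7 df = 0.545699.
Step 6: alpha = 0.05. fail to reject H0.

rho = -0.2333, p = 0.545699, fail to reject H0 at alpha = 0.05.


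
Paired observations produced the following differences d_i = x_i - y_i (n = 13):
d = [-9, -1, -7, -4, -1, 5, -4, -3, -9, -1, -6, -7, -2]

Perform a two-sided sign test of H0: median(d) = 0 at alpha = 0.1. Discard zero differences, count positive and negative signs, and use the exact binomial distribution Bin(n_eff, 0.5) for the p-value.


Step 1: Discard zero differences. Original n = 13; n_eff = number of nonzero differences = 13.
Nonzero differences (with sign): -9, -1, -7, -4, -1, +5, -4, -3, -9, -1, -6, -7, -2
Step 2: Count signs: positive = 1, negative = 12.
Step 3: Under H0: P(positive) = 0.5, so the number of positives S ~ Bin(13, 0.5).
Step 4: Two-sided exact p-value = sum of Bin(13,0.5) probabilities at or below the observed probability = 0.003418.
Step 5: alpha = 0.1. reject H0.

n_eff = 13, pos = 1, neg = 12, p = 0.003418, reject H0.


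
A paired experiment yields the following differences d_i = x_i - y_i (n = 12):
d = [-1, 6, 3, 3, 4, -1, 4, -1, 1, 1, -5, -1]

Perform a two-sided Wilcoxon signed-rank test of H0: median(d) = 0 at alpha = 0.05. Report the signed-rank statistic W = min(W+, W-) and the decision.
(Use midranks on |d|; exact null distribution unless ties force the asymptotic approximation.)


Step 1: Drop any zero differences (none here) and take |d_i|.
|d| = [1, 6, 3, 3, 4, 1, 4, 1, 1, 1, 5, 1]
Step 2: Midrank |d_i| (ties get averaged ranks).
ranks: |1|->3.5, |6|->12, |3|->7.5, |3|->7.5, |4|->9.5, |1|->3.5, |4|->9.5, |1|->3.5, |1|->3.5, |1|->3.5, |5|->11, |1|->3.5
Step 3: Attach original signs; sum ranks with positive sign and with negative sign.
W+ = 12 + 7.5 + 7.5 + 9.5 + 9.5 + 3.5 + 3.5 = 53
W- = 3.5 + 3.5 + 3.5 + 11 + 3.5 = 25
(Check: W+ + W- = 78 should equal n(n+1)/2 = 78.)
Step 4: Test statistic W = min(W+, W-) = 25.
Step 5: Ties in |d|, so use the tie-corrected normal approximation.
        E[W] = n(n+1)/4 = 12*13/4 = 39.
        Tie groups: |d|=1 (t=6), |d|=3 (t=2), |d|=4 (t=2); sum(t^3 - t) = 222.
        Var[W] = n(n+1)(2n+1)/24 - sum(t^3-t)/48 = 3900/24 - 222/48 = 157.875.
        z = (W - E[W]) / sqrt(Var[W]) = (25 - 39) / 12.5648 = -1.1142.
        Two-sided p = 2*Phi(z) = 0.265184.
Step 6: alpha = 0.05. fail to reject H0.

W+ = 53, W- = 25, W = min = 25, p = 0.265184, fail to reject H0.


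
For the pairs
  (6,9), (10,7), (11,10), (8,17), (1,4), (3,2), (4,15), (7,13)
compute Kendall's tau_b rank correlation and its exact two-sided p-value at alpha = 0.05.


Step 1: Enumerate the 28 unordered pairs (i,j) with i<j and classify each by sign(x_j-x_i) * sign(y_j-y_i).
  (1,2):dx=+4,dy=-2->D; (1,3):dx=+5,dy=+1->C; (1,4):dx=+2,dy=+8->C; (1,5):dx=-5,dy=-5->C
  (1,6):dx=-3,dy=-7->C; (1,7):dx=-2,dy=+6->D; (1,8):dx=+1,dy=+4->C; (2,3):dx=+1,dy=+3->C
  (2,4):dx=-2,dy=+10->D; (2,5):dx=-9,dy=-3->C; (2,6):dx=-7,dy=-5->C; (2,7):dx=-6,dy=+8->D
  (2,8):dx=-3,dy=+6->D; (3,4):dx=-3,dy=+7->D; (3,5):dx=-10,dy=-6->C; (3,6):dx=-8,dy=-8->C
  (3,7):dx=-7,dy=+5->D; (3,8):dx=-4,dy=+3->D; (4,5):dx=-7,dy=-13->C; (4,6):dx=-5,dy=-15->C
  (4,7):dx=-4,dy=-2->C; (4,8):dx=-1,dy=-4->C; (5,6):dx=+2,dy=-2->D; (5,7):dx=+3,dy=+11->C
  (5,8):dx=+6,dy=+9->C; (6,7):dx=+1,dy=+13->C; (6,8):dx=+4,dy=+11->C; (7,8):dx=+3,dy=-2->D
Step 2: C = 18, D = 10, total pairs = 28.
Step 3: tau = (C - D)/(n(n-1)/2) = (18 - 10)/28 = 0.285714.
Step 4: Exact two-sided p-value (enumerate n! = 40320 permutations of y under H0): p = 0.398760.
Step 5: alpha = 0.05. fail to reject H0.

tau_b = 0.2857 (C=18, D=10), p = 0.398760, fail to reject H0.


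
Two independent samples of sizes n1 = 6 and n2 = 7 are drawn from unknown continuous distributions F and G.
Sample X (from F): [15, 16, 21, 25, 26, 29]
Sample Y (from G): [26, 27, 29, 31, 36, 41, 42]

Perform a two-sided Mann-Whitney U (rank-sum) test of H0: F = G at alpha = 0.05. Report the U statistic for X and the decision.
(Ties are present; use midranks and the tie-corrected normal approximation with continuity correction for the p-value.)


Step 1: Combine and sort all 13 observations; assign midranks.
sorted (value, group): (15,X), (16,X), (21,X), (25,X), (26,X), (26,Y), (27,Y), (29,X), (29,Y), (31,Y), (36,Y), (41,Y), (42,Y)
ranks: 15->1, 16->2, 21->3, 25->4, 26->5.5, 26->5.5, 27->7, 29->8.5, 29->8.5, 31->10, 36->11, 41->12, 42->13
Step 2: Rank sum for X: R1 = 1 + 2 + 3 + 4 + 5.5 + 8.5 = 24.
Step 3: U_X = R1 - n1(n1+1)/2 = 24 - 6*7/2 = 24 - 21 = 3.
       U_Y = n1*n2 - U_X = 42 - 3 = 39.
Step 4: Ties are present, so use the tie-corrected normal approximation (with continuity correction) for the p-value.
Step 5: p-value = 0.012180; compare to alpha = 0.05. reject H0.

U_X = 3, p = 0.012180, reject H0 at alpha = 0.05.


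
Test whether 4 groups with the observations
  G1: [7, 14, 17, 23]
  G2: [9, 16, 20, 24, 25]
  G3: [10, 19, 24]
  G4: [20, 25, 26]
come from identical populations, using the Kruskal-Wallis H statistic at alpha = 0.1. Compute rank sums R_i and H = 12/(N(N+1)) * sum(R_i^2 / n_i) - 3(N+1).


Step 1: Combine all N = 15 observations and assign midranks.
sorted (value, group, rank): (7,G1,1), (9,G2,2), (10,G3,3), (14,G1,4), (16,G2,5), (17,G1,6), (19,G3,7), (20,G2,8.5), (20,G4,8.5), (23,G1,10), (24,G2,11.5), (24,G3,11.5), (25,G2,13.5), (25,G4,13.5), (26,G4,15)
Step 2: Sum ranks within each group.
R_1 = 21 (n_1 = 4)
R_2 = 40.5 (n_2 = 5)
R_3 = 21.5 (n_3 = 3)
R_4 = 37 (n_4 = 3)
Step 3: H = 12/(N(N+1)) * sum(R_i^2/n_i) - 3(N+1)
     = 12/(15*16) * (21^2/4 + 40.5^2/5 + 21.5^2/3 + 37^2/3) - 3*16
     = 0.050000 * 1048.72 - 48
     = 4.435833.
Step 4: Ties present; correction factor C = 1 - 18/(15^3 - 15) = 0.994643. Corrected H = 4.435833 / 0.994643 = 4.459725.
Step 5: Under H0, H ~ chi^2(3); p-value = 0.215911.
Step 6: alpha = 0.1. fail to reject H0.

H = 4.4597, df = 3, p = 0.215911, fail to reject H0.


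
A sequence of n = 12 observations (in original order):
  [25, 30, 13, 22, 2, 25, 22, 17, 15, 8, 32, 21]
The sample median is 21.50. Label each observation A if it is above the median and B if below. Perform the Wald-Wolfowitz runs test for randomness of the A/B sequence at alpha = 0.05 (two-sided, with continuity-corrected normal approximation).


Step 1: Compute median = 21.50; label A = above, B = below.
Labels in order: AABABAABBBAB  (n_A = 6, n_B = 6)
Step 2: Count runs R = 8.
Step 3: Under H0 (random ordering), E[R] = 2*n_A*n_B/(n_A+n_B) + 1 = 2*6*6/12 + 1 = 7.0000.
        Var[R] = 2*n_A*n_B*(2*n_A*n_B - n_A - n_B) / ((n_A+n_B)^2 * (n_A+n_B-1)) = 4320/1584 = 2.7273.
        SD[R] = 1.6514.
Step 4: Continuity-corrected z = (R - 0.5 - E[R]) / SD[R] = (8 - 0.5 - 7.0000) / 1.6514 = 0.3028.
Step 5: Two-sided p-value via normal approximation = 2*(1 - Phi(|z|)) = 0.762069.
Step 6: alpha = 0.05. fail to reject H0.

R = 8, z = 0.3028, p = 0.762069, fail to reject H0.


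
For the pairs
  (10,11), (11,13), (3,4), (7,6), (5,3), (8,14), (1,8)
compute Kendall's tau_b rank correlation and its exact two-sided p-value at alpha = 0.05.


Step 1: Enumerate the 21 unordered pairs (i,j) with i<j and classify each by sign(x_j-x_i) * sign(y_j-y_i).
  (1,2):dx=+1,dy=+2->C; (1,3):dx=-7,dy=-7->C; (1,4):dx=-3,dy=-5->C; (1,5):dx=-5,dy=-8->C
  (1,6):dx=-2,dy=+3->D; (1,7):dx=-9,dy=-3->C; (2,3):dx=-8,dy=-9->C; (2,4):dx=-4,dy=-7->C
  (2,5):dx=-6,dy=-10->C; (2,6):dx=-3,dy=+1->D; (2,7):dx=-10,dy=-5->C; (3,4):dx=+4,dy=+2->C
  (3,5):dx=+2,dy=-1->D; (3,6):dx=+5,dy=+10->C; (3,7):dx=-2,dy=+4->D; (4,5):dx=-2,dy=-3->C
  (4,6):dx=+1,dy=+8->C; (4,7):dx=-6,dy=+2->D; (5,6):dx=+3,dy=+11->C; (5,7):dx=-4,dy=+5->D
  (6,7):dx=-7,dy=-6->C
Step 2: C = 15, D = 6, total pairs = 21.
Step 3: tau = (C - D)/(n(n-1)/2) = (15 - 6)/21 = 0.428571.
Step 4: Exact two-sided p-value (enumerate n! = 5040 permutations of y under H0): p = 0.238889.
Step 5: alpha = 0.05. fail to reject H0.

tau_b = 0.4286 (C=15, D=6), p = 0.238889, fail to reject H0.


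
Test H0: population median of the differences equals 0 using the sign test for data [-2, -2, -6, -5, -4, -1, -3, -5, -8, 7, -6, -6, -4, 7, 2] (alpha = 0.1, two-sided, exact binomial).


Step 1: Discard zero differences. Original n = 15; n_eff = number of nonzero differences = 15.
Nonzero differences (with sign): -2, -2, -6, -5, -4, -1, -3, -5, -8, +7, -6, -6, -4, +7, +2
Step 2: Count signs: positive = 3, negative = 12.
Step 3: Under H0: P(positive) = 0.5, so the number of positives S ~ Bin(15, 0.5).
Step 4: Two-sided exact p-value = sum of Bin(15,0.5) probabilities at or below the observed probability = 0.035156.
Step 5: alpha = 0.1. reject H0.

n_eff = 15, pos = 3, neg = 12, p = 0.035156, reject H0.


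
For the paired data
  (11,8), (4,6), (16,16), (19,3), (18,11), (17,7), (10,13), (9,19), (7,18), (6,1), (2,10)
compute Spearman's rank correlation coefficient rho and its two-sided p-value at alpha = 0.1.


Step 1: Rank x and y separately (midranks; no ties here).
rank(x): 11->7, 4->2, 16->8, 19->11, 18->10, 17->9, 10->6, 9->5, 7->4, 6->3, 2->1
rank(y): 8->5, 6->3, 16->9, 3->2, 11->7, 7->4, 13->8, 19->11, 18->10, 1->1, 10->6
Step 2: d_i = R_x(i) - R_y(i); compute d_i^2.
  (7-5)^2=4, (2-3)^2=1, (8-9)^2=1, (11-2)^2=81, (10-7)^2=9, (9-4)^2=25, (6-8)^2=4, (5-11)^2=36, (4-10)^2=36, (3-1)^2=4, (1-6)^2=25
sum(d^2) = 226.
Step 3: rho = 1 - 6*226 / (11*(11^2 - 1)) = 1 - 1356/1320 = -0.027273.
Step 4: Under H0, t = rho * sqrt((n-2)/(1-rho^2)) = -0.0818 ~ t(9).
Step 5: Two-sided p-value from the t-distribution with 9 df = 0.936558.
Step 6: alpha = 0.1. fail to reject H0.

rho = -0.0273, p = 0.936558, fail to reject H0 at alpha = 0.1.


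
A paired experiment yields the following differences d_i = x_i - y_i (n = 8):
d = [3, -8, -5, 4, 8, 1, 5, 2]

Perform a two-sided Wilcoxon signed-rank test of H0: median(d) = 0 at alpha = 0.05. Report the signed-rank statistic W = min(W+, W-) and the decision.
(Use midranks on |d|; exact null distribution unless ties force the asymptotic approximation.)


Step 1: Drop any zero differences (none here) and take |d_i|.
|d| = [3, 8, 5, 4, 8, 1, 5, 2]
Step 2: Midrank |d_i| (ties get averaged ranks).
ranks: |3|->3, |8|->7.5, |5|->5.5, |4|->4, |8|->7.5, |1|->1, |5|->5.5, |2|->2
Step 3: Attach original signs; sum ranks with positive sign and with negative sign.
W+ = 3 + 4 + 7.5 + 1 + 5.5 + 2 = 23
W- = 7.5 + 5.5 = 13
(Check: W+ + W- = 36 should equal n(n+1)/2 = 36.)
Step 4: Test statistic W = min(W+, W-) = 13.
Step 5: Ties in |d|, so use the tie-corrected normal approximation.
        E[W] = n(n+1)/4 = 8*9/4 = 18.
        Tie groups: |d|=5 (t=2), |d|=8 (t=2); sum(t^3 - t) = 12.
        Var[W] = n(n+1)(2n+1)/24 - sum(t^3-t)/48 = 1224/24 - 12/48 = 50.75.
        z = (W - E[W]) / sqrt(Var[W]) = (13 - 18) / 7.1239 = -0.7019.
        Two-sided p = 2*Phi(z) = 0.482765.
Step 6: alpha = 0.05. fail to reject H0.

W+ = 23, W- = 13, W = min = 13, p = 0.482765, fail to reject H0.


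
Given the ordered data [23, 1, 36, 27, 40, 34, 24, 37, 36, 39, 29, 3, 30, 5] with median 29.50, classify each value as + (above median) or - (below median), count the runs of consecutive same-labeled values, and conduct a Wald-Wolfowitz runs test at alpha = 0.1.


Step 1: Compute median = 29.50; label A = above, B = below.
Labels in order: BBABAABAAABBAB  (n_A = 7, n_B = 7)
Step 2: Count runs R = 9.
Step 3: Under H0 (random ordering), E[R] = 2*n_A*n_B/(n_A+n_B) + 1 = 2*7*7/14 + 1 = 8.0000.
        Var[R] = 2*n_A*n_B*(2*n_A*n_B - n_A - n_B) / ((n_A+n_B)^2 * (n_A+n_B-1)) = 8232/2548 = 3.2308.
        SD[R] = 1.7974.
Step 4: Continuity-corrected z = (R - 0.5 - E[R]) / SD[R] = (9 - 0.5 - 8.0000) / 1.7974 = 0.2782.
Step 5: Two-sided p-value via normal approximation = 2*(1 - Phi(|z|)) = 0.780879.
Step 6: alpha = 0.1. fail to reject H0.

R = 9, z = 0.2782, p = 0.780879, fail to reject H0.


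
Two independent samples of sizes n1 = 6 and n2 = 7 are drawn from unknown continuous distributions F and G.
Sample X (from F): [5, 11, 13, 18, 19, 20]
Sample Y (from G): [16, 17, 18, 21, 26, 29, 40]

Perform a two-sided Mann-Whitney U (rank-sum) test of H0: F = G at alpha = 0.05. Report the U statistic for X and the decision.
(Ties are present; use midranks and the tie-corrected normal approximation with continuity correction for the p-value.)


Step 1: Combine and sort all 13 observations; assign midranks.
sorted (value, group): (5,X), (11,X), (13,X), (16,Y), (17,Y), (18,X), (18,Y), (19,X), (20,X), (21,Y), (26,Y), (29,Y), (40,Y)
ranks: 5->1, 11->2, 13->3, 16->4, 17->5, 18->6.5, 18->6.5, 19->8, 20->9, 21->10, 26->11, 29->12, 40->13
Step 2: Rank sum for X: R1 = 1 + 2 + 3 + 6.5 + 8 + 9 = 29.5.
Step 3: U_X = R1 - n1(n1+1)/2 = 29.5 - 6*7/2 = 29.5 - 21 = 8.5.
       U_Y = n1*n2 - U_X = 42 - 8.5 = 33.5.
Step 4: Ties are present, so use the tie-corrected normal approximation (with continuity correction) for the p-value.
Step 5: p-value = 0.086044; compare to alpha = 0.05. fail to reject H0.

U_X = 8.5, p = 0.086044, fail to reject H0 at alpha = 0.05.


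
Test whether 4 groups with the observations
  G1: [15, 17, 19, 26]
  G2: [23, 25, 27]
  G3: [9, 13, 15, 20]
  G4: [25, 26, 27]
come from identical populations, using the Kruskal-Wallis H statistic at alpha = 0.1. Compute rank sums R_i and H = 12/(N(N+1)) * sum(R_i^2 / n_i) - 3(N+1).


Step 1: Combine all N = 14 observations and assign midranks.
sorted (value, group, rank): (9,G3,1), (13,G3,2), (15,G1,3.5), (15,G3,3.5), (17,G1,5), (19,G1,6), (20,G3,7), (23,G2,8), (25,G2,9.5), (25,G4,9.5), (26,G1,11.5), (26,G4,11.5), (27,G2,13.5), (27,G4,13.5)
Step 2: Sum ranks within each group.
R_1 = 26 (n_1 = 4)
R_2 = 31 (n_2 = 3)
R_3 = 13.5 (n_3 = 4)
R_4 = 34.5 (n_4 = 3)
Step 3: H = 12/(N(N+1)) * sum(R_i^2/n_i) - 3(N+1)
     = 12/(14*15) * (26^2/4 + 31^2/3 + 13.5^2/4 + 34.5^2/3) - 3*15
     = 0.057143 * 931.646 - 45
     = 8.236905.
Step 4: Ties present; correction factor C = 1 - 24/(14^3 - 14) = 0.991209. Corrected H = 8.236905 / 0.991209 = 8.309959.
Step 5: Under H0, H ~ chi^2(3); p-value = 0.040022.
Step 6: alpha = 0.1. reject H0.

H = 8.3100, df = 3, p = 0.040022, reject H0.


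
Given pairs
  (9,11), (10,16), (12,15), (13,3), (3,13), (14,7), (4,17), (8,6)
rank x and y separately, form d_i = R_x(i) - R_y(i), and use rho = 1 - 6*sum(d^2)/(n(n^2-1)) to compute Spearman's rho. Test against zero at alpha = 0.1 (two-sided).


Step 1: Rank x and y separately (midranks; no ties here).
rank(x): 9->4, 10->5, 12->6, 13->7, 3->1, 14->8, 4->2, 8->3
rank(y): 11->4, 16->7, 15->6, 3->1, 13->5, 7->3, 17->8, 6->2
Step 2: d_i = R_x(i) - R_y(i); compute d_i^2.
  (4-4)^2=0, (5-7)^2=4, (6-6)^2=0, (7-1)^2=36, (1-5)^2=16, (8-3)^2=25, (2-8)^2=36, (3-2)^2=1
sum(d^2) = 118.
Step 3: rho = 1 - 6*118 / (8*(8^2 - 1)) = 1 - 708/504 = -0.404762.
Step 4: Under H0, t = rho * sqrt((n-2)/(1-rho^2)) = -1.0842 ~ t(6).
Step 5: Two-sided p-value from the t-distribution with 6 df = 0.319889.
Step 6: alpha = 0.1. fail to reject H0.

rho = -0.4048, p = 0.319889, fail to reject H0 at alpha = 0.1.


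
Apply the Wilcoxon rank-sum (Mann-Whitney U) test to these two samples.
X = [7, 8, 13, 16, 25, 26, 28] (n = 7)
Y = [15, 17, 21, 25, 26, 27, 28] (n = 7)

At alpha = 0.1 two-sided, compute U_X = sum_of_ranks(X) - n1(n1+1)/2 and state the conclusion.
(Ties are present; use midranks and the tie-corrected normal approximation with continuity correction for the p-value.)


Step 1: Combine and sort all 14 observations; assign midranks.
sorted (value, group): (7,X), (8,X), (13,X), (15,Y), (16,X), (17,Y), (21,Y), (25,X), (25,Y), (26,X), (26,Y), (27,Y), (28,X), (28,Y)
ranks: 7->1, 8->2, 13->3, 15->4, 16->5, 17->6, 21->7, 25->8.5, 25->8.5, 26->10.5, 26->10.5, 27->12, 28->13.5, 28->13.5
Step 2: Rank sum for X: R1 = 1 + 2 + 3 + 5 + 8.5 + 10.5 + 13.5 = 43.5.
Step 3: U_X = R1 - n1(n1+1)/2 = 43.5 - 7*8/2 = 43.5 - 28 = 15.5.
       U_Y = n1*n2 - U_X = 49 - 15.5 = 33.5.
Step 4: Ties are present, so use the tie-corrected normal approximation (with continuity correction) for the p-value.
Step 5: p-value = 0.275850; compare to alpha = 0.1. fail to reject H0.

U_X = 15.5, p = 0.275850, fail to reject H0 at alpha = 0.1.


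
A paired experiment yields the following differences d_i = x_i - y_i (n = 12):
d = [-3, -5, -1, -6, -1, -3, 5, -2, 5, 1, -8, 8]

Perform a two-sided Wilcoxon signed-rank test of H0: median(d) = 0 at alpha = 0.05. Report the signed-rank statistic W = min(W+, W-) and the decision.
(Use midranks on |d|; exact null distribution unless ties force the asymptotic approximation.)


Step 1: Drop any zero differences (none here) and take |d_i|.
|d| = [3, 5, 1, 6, 1, 3, 5, 2, 5, 1, 8, 8]
Step 2: Midrank |d_i| (ties get averaged ranks).
ranks: |3|->5.5, |5|->8, |1|->2, |6|->10, |1|->2, |3|->5.5, |5|->8, |2|->4, |5|->8, |1|->2, |8|->11.5, |8|->11.5
Step 3: Attach original signs; sum ranks with positive sign and with negative sign.
W+ = 8 + 8 + 2 + 11.5 = 29.5
W- = 5.5 + 8 + 2 + 10 + 2 + 5.5 + 4 + 11.5 = 48.5
(Check: W+ + W- = 78 should equal n(n+1)/2 = 78.)
Step 4: Test statistic W = min(W+, W-) = 29.5.
Step 5: Ties in |d|, so use the tie-corrected normal approximation.
        E[W] = n(n+1)/4 = 12*13/4 = 39.
        Tie groups: |d|=1 (t=3), |d|=3 (t=2), |d|=5 (t=3), |d|=8 (t=2); sum(t^3 - t) = 60.
        Var[W] = n(n+1)(2n+1)/24 - sum(t^3-t)/48 = 3900/24 - 60/48 = 161.25.
        z = (W - E[W]) / sqrt(Var[W]) = (29.5 - 39) / 12.6984 = -0.7481.
        Two-sided p = 2*Phi(z) = 0.454385.
Step 6: alpha = 0.05. fail to reject H0.

W+ = 29.5, W- = 48.5, W = min = 29.5, p = 0.454385, fail to reject H0.


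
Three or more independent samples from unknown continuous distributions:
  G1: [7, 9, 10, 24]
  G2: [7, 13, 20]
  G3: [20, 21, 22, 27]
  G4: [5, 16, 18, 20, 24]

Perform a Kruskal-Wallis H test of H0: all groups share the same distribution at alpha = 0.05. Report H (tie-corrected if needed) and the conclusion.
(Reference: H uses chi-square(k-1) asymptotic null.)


Step 1: Combine all N = 16 observations and assign midranks.
sorted (value, group, rank): (5,G4,1), (7,G1,2.5), (7,G2,2.5), (9,G1,4), (10,G1,5), (13,G2,6), (16,G4,7), (18,G4,8), (20,G2,10), (20,G3,10), (20,G4,10), (21,G3,12), (22,G3,13), (24,G1,14.5), (24,G4,14.5), (27,G3,16)
Step 2: Sum ranks within each group.
R_1 = 26 (n_1 = 4)
R_2 = 18.5 (n_2 = 3)
R_3 = 51 (n_3 = 4)
R_4 = 40.5 (n_4 = 5)
Step 3: H = 12/(N(N+1)) * sum(R_i^2/n_i) - 3(N+1)
     = 12/(16*17) * (26^2/4 + 18.5^2/3 + 51^2/4 + 40.5^2/5) - 3*17
     = 0.044118 * 1261.38 - 51
     = 4.649265.
Step 4: Ties present; correction factor C = 1 - 36/(16^3 - 16) = 0.991176. Corrected H = 4.649265 / 0.991176 = 4.690653.
Step 5: Under H0, H ~ chi^2(3); p-value = 0.195902.
Step 6: alpha = 0.05. fail to reject H0.

H = 4.6907, df = 3, p = 0.195902, fail to reject H0.


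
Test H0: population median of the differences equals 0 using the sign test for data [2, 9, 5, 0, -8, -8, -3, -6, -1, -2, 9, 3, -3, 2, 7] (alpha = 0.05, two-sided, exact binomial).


Step 1: Discard zero differences. Original n = 15; n_eff = number of nonzero differences = 14.
Nonzero differences (with sign): +2, +9, +5, -8, -8, -3, -6, -1, -2, +9, +3, -3, +2, +7
Step 2: Count signs: positive = 7, negative = 7.
Step 3: Under H0: P(positive) = 0.5, so the number of positives S ~ Bin(14, 0.5).
Step 4: Two-sided exact p-value = sum of Bin(14,0.5) probabilities at or below the observed probability = 1.000000.
Step 5: alpha = 0.05. fail to reject H0.

n_eff = 14, pos = 7, neg = 7, p = 1.000000, fail to reject H0.


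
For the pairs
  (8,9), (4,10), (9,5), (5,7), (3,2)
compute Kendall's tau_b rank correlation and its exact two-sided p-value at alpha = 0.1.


Step 1: Enumerate the 10 unordered pairs (i,j) with i<j and classify each by sign(x_j-x_i) * sign(y_j-y_i).
  (1,2):dx=-4,dy=+1->D; (1,3):dx=+1,dy=-4->D; (1,4):dx=-3,dy=-2->C; (1,5):dx=-5,dy=-7->C
  (2,3):dx=+5,dy=-5->D; (2,4):dx=+1,dy=-3->D; (2,5):dx=-1,dy=-8->C; (3,4):dx=-4,dy=+2->D
  (3,5):dx=-6,dy=-3->C; (4,5):dx=-2,dy=-5->C
Step 2: C = 5, D = 5, total pairs = 10.
Step 3: tau = (C - D)/(n(n-1)/2) = (5 - 5)/10 = 0.000000.
Step 4: Exact two-sided p-value (enumerate n! = 120 permutations of y under H0): p = 1.000000.
Step 5: alpha = 0.1. fail to reject H0.

tau_b = 0.0000 (C=5, D=5), p = 1.000000, fail to reject H0.


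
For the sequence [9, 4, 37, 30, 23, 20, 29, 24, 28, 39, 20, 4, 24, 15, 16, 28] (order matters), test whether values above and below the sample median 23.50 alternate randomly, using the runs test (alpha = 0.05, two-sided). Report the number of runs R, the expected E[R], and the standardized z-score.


Step 1: Compute median = 23.50; label A = above, B = below.
Labels in order: BBAABBAAAABBABBA  (n_A = 8, n_B = 8)
Step 2: Count runs R = 8.
Step 3: Under H0 (random ordering), E[R] = 2*n_A*n_B/(n_A+n_B) + 1 = 2*8*8/16 + 1 = 9.0000.
        Var[R] = 2*n_A*n_B*(2*n_A*n_B - n_A - n_B) / ((n_A+n_B)^2 * (n_A+n_B-1)) = 14336/3840 = 3.7333.
        SD[R] = 1.9322.
Step 4: Continuity-corrected z = (R + 0.5 - E[R]) / SD[R] = (8 + 0.5 - 9.0000) / 1.9322 = -0.2588.
Step 5: Two-sided p-value via normal approximation = 2*(1 - Phi(|z|)) = 0.795809.
Step 6: alpha = 0.05. fail to reject H0.

R = 8, z = -0.2588, p = 0.795809, fail to reject H0.
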